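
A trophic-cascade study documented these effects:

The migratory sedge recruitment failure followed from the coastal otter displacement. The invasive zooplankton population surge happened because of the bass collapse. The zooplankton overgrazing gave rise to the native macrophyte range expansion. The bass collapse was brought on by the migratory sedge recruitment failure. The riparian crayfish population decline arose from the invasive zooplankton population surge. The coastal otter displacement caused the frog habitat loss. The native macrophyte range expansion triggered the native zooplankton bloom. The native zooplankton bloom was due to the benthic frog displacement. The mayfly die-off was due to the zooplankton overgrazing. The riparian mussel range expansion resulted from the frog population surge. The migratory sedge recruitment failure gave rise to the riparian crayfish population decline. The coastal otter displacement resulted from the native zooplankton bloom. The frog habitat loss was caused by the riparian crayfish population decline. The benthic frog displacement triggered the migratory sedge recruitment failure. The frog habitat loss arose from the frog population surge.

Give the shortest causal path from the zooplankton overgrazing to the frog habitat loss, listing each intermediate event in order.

the zooplankton overgrazing → the native macrophyte range expansion → the native zooplankton bloom → the coastal otter displacement → the frog habitat loss

the zooplankton overgrazing → the native macrophyte range expansion
the native macrophyte range expansion → the native zooplankton bloom
the native zooplankton bloom → the coastal otter displacement
the coastal otter displacement → the frog habitat loss
Length: 4 steps.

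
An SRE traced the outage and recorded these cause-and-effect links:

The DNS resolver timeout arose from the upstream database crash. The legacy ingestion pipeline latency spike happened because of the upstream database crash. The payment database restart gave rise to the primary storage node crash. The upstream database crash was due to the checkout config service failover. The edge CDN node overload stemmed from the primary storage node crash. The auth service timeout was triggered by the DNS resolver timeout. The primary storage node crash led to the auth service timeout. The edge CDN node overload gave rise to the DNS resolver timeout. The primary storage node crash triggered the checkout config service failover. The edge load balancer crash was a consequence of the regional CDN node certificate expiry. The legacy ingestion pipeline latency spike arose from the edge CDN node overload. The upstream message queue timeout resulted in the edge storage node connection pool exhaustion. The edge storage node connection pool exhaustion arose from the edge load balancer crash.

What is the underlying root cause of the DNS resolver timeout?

the payment database restart

Tracing upstream from the DNS resolver timeout: the DNS resolver timeout ← the edge CDN node overload ← the primary storage node crash ← the payment database restart.
The payment database restart has no stated cause, so it is the root.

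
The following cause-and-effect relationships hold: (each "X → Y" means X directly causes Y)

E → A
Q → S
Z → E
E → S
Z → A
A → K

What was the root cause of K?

Tracing upstream from K: K ← A ← Z.
Z has no stated cause, so it is the root.

Z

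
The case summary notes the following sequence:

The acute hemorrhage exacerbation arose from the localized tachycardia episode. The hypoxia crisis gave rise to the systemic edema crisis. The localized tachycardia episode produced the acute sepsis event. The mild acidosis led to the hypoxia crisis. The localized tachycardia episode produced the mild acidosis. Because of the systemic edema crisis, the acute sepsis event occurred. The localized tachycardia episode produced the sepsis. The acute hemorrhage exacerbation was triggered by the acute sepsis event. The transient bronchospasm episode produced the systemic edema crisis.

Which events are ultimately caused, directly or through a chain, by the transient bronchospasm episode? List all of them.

the acute hemorrhage exacerbation, the acute sepsis event, the systemic edema crisis

Direct effects: the systemic edema crisis.
2 steps out: the acute sepsis event.
3 steps out: the acute hemorrhage exacerbation.
Not reachable from it: the localized tachycardia episode, the mild acidosis, the hypoxia crisis, the sepsis.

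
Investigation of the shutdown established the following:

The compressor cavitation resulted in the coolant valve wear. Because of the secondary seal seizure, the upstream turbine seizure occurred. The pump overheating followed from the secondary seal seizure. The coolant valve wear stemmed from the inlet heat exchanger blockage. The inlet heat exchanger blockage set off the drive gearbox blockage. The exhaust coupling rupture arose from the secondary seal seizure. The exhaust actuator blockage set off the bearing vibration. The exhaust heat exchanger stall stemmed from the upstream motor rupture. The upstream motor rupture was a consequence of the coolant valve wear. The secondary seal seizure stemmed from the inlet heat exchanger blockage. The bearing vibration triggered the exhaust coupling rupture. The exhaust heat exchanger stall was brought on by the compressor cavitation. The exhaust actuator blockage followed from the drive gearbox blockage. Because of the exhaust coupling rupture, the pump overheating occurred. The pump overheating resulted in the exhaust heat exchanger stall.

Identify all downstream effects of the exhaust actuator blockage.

Direct effects: the bearing vibration.
2 steps out: the exhaust coupling rupture.
3 steps out: the pump overheating.
4 steps out: the exhaust heat exchanger stall.
Not reachable from it: the inlet heat exchanger blockage, the secondary seal seizure, the drive gearbox blockage, the upstream turbine seizure, the compressor cavitation, the coolant valve wear, the upstream motor rupture.

the bearing vibration, the exhaust coupling rupture, the exhaust heat exchanger stall, the pump overheating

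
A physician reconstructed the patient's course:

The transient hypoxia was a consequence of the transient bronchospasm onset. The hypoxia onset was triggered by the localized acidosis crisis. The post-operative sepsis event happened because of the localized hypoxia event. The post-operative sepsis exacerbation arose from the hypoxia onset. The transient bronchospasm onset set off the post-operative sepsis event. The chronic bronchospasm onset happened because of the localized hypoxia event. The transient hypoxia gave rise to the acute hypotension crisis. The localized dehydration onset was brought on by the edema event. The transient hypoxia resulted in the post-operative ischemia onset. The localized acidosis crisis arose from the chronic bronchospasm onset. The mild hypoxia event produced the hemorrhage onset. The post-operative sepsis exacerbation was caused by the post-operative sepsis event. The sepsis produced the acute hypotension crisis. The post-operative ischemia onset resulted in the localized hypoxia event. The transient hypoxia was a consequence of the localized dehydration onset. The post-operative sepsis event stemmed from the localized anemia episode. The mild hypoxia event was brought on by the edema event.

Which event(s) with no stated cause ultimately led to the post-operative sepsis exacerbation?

the edema event, the localized anemia episode, the transient bronchospasm onset

Tracing upstream from the post-operative sepsis exacerbation: the post-operative sepsis exacerbation ← the post-operative sepsis event ← the localized hypoxia event ← the post-operative ischemia onset ← the transient hypoxia ← the localized dehydration onset ← the edema event.
A separate upstream branch: the post-operative sepsis exacerbation ← the post-operative sepsis event ← the transient bronchospasm onset.
A separate upstream branch: the post-operative sepsis exacerbation ← the post-operative sepsis event ← the localized anemia episode.
Each of those chain origins has no stated cause.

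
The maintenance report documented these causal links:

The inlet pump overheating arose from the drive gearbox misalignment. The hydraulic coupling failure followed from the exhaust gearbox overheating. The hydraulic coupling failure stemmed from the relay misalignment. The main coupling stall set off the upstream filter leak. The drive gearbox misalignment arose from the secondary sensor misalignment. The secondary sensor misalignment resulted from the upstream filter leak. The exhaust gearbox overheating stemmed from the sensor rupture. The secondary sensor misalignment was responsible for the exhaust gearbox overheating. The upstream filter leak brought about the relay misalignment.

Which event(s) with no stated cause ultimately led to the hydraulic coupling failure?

Tracing upstream from the hydraulic coupling failure: the hydraulic coupling failure ← the relay misalignment ← the upstream filter leak ← the main coupling stall.
A separate upstream branch: the hydraulic coupling failure ← the exhaust gearbox overheating ← the sensor rupture.
Each of those chain origins has no stated cause.

the main coupling stall, the sensor rupture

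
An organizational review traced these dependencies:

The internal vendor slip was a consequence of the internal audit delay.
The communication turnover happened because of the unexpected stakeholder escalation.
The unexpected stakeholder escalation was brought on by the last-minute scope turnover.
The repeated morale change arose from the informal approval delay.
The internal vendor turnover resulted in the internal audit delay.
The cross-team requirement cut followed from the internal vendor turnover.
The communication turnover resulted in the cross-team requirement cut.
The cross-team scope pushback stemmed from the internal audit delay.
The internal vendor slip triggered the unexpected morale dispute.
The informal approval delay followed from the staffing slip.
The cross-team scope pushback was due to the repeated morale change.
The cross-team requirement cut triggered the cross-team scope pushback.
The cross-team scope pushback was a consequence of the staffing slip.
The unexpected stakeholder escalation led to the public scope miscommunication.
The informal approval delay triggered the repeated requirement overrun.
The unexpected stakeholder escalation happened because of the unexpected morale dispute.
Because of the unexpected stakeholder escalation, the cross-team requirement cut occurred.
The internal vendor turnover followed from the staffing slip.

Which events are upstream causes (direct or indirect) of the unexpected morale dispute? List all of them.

the internal audit delay, the internal vendor slip, the internal vendor turnover, the staffing slip

Immediate cause of the unexpected morale dispute: the internal vendor slip.
Further upstream: the staffing slip, the internal vendor turnover, the internal audit delay.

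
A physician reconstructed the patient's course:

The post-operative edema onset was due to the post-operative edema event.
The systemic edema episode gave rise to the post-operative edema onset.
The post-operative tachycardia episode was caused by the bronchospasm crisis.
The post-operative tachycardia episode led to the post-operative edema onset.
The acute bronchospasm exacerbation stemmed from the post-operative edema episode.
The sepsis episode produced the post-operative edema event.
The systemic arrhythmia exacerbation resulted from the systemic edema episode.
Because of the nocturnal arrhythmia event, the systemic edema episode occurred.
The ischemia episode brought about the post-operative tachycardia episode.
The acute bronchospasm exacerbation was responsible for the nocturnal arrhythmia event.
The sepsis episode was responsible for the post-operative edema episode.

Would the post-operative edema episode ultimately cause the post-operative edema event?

The post-operative edema episode leads to the acute bronchospasm exacerbation, the nocturnal arrhythmia event, the systemic edema episode, the systemic arrhythmia exacerbation, the post-operative edema onset; the post-operative edema event is not among them.

No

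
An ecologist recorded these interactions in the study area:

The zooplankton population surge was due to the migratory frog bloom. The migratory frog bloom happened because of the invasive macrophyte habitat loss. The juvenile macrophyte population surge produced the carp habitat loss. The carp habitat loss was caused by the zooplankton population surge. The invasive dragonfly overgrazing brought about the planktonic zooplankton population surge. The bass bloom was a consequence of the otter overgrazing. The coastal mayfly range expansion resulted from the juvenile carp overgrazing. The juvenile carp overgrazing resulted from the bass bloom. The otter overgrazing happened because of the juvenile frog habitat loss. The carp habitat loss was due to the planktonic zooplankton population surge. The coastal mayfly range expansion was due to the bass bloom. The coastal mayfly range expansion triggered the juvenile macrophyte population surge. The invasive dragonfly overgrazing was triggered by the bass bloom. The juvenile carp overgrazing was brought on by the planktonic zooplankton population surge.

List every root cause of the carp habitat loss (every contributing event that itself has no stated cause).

the invasive macrophyte habitat loss, the juvenile frog habitat loss

Tracing upstream from the carp habitat loss: the carp habitat loss ← the planktonic zooplankton population surge ← the invasive dragonfly overgrazing ← the bass bloom ← the otter overgrazing ← the juvenile frog habitat loss.
A separate upstream branch: the carp habitat loss ← the zooplankton population surge ← the migratory frog bloom ← the invasive macrophyte habitat loss.
Each of those chain origins has no stated cause.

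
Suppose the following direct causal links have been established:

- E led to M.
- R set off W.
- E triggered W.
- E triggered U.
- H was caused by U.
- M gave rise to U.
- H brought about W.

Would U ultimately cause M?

No

U leads to H, W; M is not among them.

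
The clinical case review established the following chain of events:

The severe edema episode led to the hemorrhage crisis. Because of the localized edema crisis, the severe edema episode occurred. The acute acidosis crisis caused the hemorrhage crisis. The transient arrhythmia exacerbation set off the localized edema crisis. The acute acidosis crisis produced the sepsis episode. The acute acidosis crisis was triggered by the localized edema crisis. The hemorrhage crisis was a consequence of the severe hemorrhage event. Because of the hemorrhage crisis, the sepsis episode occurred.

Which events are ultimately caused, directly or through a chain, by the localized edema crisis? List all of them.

the acute acidosis crisis, the hemorrhage crisis, the sepsis episode, the severe edema episode

Direct effects: the severe edema episode, the acute acidosis crisis.
2 steps out: the hemorrhage crisis, the sepsis episode.
Not reachable from it: the transient arrhythmia exacerbation, the severe hemorrhage event.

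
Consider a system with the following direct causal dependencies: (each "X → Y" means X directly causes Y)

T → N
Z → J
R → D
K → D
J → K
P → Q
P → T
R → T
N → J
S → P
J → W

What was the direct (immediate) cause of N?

T

Upstream contributors include R, S, P, but only T feeds directly into N.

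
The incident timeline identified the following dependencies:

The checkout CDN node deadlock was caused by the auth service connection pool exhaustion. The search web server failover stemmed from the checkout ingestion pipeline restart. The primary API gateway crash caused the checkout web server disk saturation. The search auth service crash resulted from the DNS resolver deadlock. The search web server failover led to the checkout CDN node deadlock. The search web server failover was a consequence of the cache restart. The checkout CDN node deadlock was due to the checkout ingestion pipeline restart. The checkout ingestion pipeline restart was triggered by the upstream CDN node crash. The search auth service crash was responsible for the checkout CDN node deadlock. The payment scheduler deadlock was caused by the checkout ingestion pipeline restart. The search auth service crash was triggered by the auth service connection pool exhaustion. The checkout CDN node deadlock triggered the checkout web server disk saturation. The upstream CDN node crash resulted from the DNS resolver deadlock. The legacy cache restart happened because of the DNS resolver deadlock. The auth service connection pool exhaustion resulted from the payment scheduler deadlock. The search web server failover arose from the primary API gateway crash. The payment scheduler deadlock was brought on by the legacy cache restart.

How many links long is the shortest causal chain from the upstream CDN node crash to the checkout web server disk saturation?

Shortest chain: the upstream CDN node crash → the checkout ingestion pipeline restart → the checkout CDN node deadlock → the checkout web server disk saturation.

3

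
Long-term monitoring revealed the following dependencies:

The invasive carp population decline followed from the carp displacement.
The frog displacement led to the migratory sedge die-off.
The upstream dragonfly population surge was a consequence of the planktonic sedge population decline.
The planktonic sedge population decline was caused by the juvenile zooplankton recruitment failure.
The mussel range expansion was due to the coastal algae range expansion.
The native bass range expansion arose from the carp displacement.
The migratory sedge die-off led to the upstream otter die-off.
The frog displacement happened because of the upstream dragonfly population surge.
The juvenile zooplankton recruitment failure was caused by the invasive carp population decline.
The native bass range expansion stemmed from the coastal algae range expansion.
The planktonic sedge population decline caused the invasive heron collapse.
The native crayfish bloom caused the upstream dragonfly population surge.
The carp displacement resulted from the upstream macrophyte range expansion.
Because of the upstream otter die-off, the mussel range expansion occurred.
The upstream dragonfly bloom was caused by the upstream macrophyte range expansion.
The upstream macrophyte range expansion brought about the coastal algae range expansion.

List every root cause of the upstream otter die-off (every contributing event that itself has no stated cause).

Tracing upstream from the upstream otter die-off: the upstream otter die-off ← the migratory sedge die-off ← the frog displacement ← the upstream dragonfly population surge ← the planktonic sedge population decline ← the juvenile zooplankton recruitment failure ← the invasive carp population decline ← the carp displacement ← the upstream macrophyte range expansion.
A separate upstream branch: the upstream otter die-off ← the migratory sedge die-off ← the frog displacement ← the upstream dragonfly population surge ← the native crayfish bloom.
Each of those chain origins has no stated cause.

the native crayfish bloom, the upstream macrophyte range expansion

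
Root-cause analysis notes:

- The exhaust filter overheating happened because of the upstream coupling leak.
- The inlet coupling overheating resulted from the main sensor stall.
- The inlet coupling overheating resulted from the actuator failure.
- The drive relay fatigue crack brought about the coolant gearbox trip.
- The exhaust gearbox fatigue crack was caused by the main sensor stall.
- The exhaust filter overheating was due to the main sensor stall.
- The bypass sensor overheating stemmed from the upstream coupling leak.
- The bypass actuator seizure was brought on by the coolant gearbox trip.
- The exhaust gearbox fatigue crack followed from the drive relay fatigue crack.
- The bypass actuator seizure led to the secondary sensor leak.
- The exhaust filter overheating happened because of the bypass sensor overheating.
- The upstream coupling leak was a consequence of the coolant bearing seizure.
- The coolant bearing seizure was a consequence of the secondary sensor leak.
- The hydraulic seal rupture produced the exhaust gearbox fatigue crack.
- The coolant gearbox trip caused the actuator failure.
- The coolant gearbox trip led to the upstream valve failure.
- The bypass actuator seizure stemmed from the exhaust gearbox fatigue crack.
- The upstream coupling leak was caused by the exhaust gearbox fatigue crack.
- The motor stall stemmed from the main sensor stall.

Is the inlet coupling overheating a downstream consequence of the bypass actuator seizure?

No

The bypass actuator seizure leads to the secondary sensor leak, the coolant bearing seizure, the upstream coupling leak, the bypass sensor overheating, the exhaust filter overheating; the inlet coupling overheating is not among them.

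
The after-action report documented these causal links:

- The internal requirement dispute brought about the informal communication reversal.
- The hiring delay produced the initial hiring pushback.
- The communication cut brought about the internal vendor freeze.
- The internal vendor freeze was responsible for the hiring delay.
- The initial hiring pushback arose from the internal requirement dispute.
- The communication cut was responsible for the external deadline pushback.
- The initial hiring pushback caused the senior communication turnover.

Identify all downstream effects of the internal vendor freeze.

the hiring delay, the initial hiring pushback, the senior communication turnover

Direct effects: the hiring delay.
2 steps out: the initial hiring pushback.
3 steps out: the senior communication turnover.
Not reachable from it: the communication cut, the external deadline pushback, the internal requirement dispute, the informal communication reversal.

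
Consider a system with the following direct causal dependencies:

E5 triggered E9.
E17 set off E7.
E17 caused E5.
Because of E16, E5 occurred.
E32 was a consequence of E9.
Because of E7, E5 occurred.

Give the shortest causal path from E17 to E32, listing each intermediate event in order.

E17 → E5 → E9 → E32

E17 → E5
E5 → E9
E9 → E32
Length: 3 steps.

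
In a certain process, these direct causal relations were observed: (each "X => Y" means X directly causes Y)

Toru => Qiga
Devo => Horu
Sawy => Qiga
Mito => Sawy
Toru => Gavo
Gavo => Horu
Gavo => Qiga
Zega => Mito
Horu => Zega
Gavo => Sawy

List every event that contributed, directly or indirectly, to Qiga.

Immediate causes of Qiga: Toru, Gavo, Sawy.
Further upstream: Horu, Zega, Mito, Devo.

Devo, Gavo, Horu, Mito, Sawy, Toru, Zega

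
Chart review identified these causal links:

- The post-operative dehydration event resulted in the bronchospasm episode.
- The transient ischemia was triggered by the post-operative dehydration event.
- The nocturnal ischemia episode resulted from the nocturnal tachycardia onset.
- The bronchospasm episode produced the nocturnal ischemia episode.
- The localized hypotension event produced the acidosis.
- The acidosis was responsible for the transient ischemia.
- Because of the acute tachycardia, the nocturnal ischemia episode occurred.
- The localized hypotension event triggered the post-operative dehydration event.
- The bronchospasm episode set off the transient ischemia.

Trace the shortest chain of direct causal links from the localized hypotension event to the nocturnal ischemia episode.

the localized hypotension event → the post-operative dehydration event
the post-operative dehydration event → the bronchospasm episode
the bronchospasm episode → the nocturnal ischemia episode
Length: 3 steps.

the localized hypotension event → the post-operative dehydration event → the bronchospasm episode → the nocturnal ischemia episode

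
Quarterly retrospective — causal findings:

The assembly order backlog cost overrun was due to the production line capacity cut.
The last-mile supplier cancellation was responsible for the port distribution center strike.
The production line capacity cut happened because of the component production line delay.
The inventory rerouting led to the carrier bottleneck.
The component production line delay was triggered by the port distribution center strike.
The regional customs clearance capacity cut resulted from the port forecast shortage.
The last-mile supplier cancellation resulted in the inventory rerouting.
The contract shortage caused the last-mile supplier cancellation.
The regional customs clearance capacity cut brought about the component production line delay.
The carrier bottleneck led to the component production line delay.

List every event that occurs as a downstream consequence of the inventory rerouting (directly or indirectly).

the assembly order backlog cost overrun, the carrier bottleneck, the component production line delay, the production line capacity cut

Direct effects: the carrier bottleneck.
2 steps out: the component production line delay.
3 steps out: the production line capacity cut.
4 steps out: the assembly order backlog cost overrun.
Not reachable from it: the contract shortage, the last-mile supplier cancellation, the port forecast shortage, the port distribution center strike, the regional customs clearance capacity cut.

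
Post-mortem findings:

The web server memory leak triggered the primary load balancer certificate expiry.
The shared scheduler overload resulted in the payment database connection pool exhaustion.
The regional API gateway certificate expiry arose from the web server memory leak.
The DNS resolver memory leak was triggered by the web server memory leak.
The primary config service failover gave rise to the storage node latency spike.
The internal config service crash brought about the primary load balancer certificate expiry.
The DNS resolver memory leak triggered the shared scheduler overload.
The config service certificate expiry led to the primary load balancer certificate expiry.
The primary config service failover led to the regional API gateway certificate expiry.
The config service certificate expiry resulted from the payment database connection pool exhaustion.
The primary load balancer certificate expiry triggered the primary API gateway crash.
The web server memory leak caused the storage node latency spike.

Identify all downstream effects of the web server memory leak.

the DNS resolver memory leak, the config service certificate expiry, the payment database connection pool exhaustion, the primary API gateway crash, the primary load balancer certificate expiry, the regional API gateway certificate expiry, the shared scheduler overload, the storage node latency spike

Direct effects: the DNS resolver memory leak, the primary load balancer certificate expiry, the regional API gateway certificate expiry, the storage node latency spike.
2 steps out: the shared scheduler overload, the primary API gateway crash.
3 steps out: the payment database connection pool exhaustion.
4 steps out: the config service certificate expiry.
Not reachable from it: the internal config service crash, the primary config service failover.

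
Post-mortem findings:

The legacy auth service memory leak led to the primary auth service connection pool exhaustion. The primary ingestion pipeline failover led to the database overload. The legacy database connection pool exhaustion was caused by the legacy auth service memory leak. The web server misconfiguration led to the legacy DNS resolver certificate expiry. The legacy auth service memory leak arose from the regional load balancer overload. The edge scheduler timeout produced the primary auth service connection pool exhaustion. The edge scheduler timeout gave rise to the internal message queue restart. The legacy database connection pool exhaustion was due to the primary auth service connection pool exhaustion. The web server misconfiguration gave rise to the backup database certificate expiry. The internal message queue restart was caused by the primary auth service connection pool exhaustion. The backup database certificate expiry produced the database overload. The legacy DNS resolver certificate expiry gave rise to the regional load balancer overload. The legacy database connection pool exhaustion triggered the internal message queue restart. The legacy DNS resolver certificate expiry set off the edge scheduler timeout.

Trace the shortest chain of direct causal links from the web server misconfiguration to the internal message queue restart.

the web server misconfiguration → the legacy DNS resolver certificate expiry
the legacy DNS resolver certificate expiry → the edge scheduler timeout
the edge scheduler timeout → the internal message queue restart
Length: 3 steps.

the web server misconfiguration → the legacy DNS resolver certificate expiry → the edge scheduler timeout → the internal message queue restart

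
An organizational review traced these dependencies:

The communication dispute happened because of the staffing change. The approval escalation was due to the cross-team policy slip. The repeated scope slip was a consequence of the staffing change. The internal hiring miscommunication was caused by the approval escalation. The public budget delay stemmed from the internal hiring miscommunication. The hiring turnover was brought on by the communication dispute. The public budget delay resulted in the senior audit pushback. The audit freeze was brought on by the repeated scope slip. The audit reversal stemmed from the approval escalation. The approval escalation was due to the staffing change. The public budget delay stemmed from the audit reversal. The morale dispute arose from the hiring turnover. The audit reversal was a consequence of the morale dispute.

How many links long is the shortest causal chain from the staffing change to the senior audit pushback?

Shortest chain: the staffing change → the approval escalation → the audit reversal → the public budget delay → the senior audit pushback.

4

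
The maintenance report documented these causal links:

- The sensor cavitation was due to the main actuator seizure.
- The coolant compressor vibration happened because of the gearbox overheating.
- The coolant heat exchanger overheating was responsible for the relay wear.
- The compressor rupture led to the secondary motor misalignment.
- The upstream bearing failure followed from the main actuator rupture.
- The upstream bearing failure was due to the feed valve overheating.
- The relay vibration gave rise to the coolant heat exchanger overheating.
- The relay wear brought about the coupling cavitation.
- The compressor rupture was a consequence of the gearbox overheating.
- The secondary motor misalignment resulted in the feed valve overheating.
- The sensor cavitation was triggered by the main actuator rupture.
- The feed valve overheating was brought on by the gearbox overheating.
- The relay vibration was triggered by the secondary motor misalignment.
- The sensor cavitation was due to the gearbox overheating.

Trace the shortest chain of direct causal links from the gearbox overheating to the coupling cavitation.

the gearbox overheating → the compressor rupture
the compressor rupture → the secondary motor misalignment
the secondary motor misalignment → the relay vibration
the relay vibration → the coolant heat exchanger overheating
the coolant heat exchanger overheating → the relay wear
the relay wear → the coupling cavitation
Length: 6 steps.

the gearbox overheating → the compressor rupture → the secondary motor misalignment → the relay vibration → the coolant heat exchanger overheating → the relay wear → the coupling cavitation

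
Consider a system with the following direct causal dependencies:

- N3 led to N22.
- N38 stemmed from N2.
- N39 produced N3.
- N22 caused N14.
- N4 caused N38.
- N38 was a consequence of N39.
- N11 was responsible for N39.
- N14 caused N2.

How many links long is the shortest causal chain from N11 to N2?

Shortest chain: N11 → N39 → N3 → N22 → N14 → N2.

5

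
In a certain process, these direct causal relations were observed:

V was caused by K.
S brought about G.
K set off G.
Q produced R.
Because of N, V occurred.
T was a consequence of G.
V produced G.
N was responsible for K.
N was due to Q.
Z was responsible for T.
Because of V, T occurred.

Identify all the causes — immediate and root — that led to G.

Immediate causes of G: K, S, V.
Further upstream: Q, N.

K, N, Q, S, V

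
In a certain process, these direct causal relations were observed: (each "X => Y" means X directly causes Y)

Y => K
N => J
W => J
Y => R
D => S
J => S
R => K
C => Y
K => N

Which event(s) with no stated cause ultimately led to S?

C, D, W

Tracing upstream from S: S ← J ← N ← K ← Y ← C.
A separate upstream branch: S ← D.
A separate upstream branch: S ← J ← W.
Each of those chain origins has no stated cause.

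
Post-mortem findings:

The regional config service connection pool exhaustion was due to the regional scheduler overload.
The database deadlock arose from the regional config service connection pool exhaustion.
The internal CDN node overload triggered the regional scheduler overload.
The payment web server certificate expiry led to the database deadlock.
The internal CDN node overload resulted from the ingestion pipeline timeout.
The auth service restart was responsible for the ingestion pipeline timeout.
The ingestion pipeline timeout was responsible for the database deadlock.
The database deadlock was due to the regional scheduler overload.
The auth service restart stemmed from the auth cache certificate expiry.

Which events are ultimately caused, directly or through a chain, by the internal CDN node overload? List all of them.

the database deadlock, the regional config service connection pool exhaustion, the regional scheduler overload

Direct effects: the regional scheduler overload.
2 steps out: the regional config service connection pool exhaustion, the database deadlock.
Not reachable from it: the auth cache certificate expiry, the auth service restart, the ingestion pipeline timeout, the payment web server certificate expiry.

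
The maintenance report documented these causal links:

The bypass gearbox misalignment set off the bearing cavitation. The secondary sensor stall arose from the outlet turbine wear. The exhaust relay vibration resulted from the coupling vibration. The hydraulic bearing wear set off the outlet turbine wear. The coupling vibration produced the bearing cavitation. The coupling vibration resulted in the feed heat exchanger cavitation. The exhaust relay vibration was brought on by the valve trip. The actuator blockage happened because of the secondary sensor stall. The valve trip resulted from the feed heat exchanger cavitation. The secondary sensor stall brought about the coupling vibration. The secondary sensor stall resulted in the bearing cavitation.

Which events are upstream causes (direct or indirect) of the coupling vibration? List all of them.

the hydraulic bearing wear, the outlet turbine wear, the secondary sensor stall

Immediate cause of the coupling vibration: the secondary sensor stall.
Further upstream: the hydraulic bearing wear, the outlet turbine wear.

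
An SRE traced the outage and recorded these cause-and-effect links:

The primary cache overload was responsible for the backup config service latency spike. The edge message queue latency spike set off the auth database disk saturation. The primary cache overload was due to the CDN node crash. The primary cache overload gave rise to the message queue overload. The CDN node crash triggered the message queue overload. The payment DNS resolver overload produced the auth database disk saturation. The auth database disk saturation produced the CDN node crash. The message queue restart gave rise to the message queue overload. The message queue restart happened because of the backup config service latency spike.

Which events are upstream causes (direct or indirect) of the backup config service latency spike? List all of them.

the CDN node crash, the auth database disk saturation, the edge message queue latency spike, the payment DNS resolver overload, the primary cache overload

Immediate cause of the backup config service latency spike: the primary cache overload.
Further upstream: the edge message queue latency spike, the auth database disk saturation, the CDN node crash, the payment DNS resolver overload.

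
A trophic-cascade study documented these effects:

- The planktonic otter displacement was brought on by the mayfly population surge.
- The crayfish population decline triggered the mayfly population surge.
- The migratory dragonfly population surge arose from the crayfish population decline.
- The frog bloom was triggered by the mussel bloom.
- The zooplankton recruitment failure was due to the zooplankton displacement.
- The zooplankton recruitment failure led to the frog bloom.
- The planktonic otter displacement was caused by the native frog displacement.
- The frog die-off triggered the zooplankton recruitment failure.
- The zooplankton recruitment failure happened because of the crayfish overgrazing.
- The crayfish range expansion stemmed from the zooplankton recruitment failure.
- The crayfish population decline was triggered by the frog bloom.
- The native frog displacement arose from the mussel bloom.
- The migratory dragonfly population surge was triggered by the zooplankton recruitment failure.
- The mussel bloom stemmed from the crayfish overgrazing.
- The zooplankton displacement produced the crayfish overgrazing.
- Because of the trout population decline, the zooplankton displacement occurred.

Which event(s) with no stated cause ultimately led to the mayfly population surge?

Tracing upstream from the mayfly population surge: the mayfly population surge ← the crayfish population decline ← the frog bloom ← the zooplankton recruitment failure ← the zooplankton displacement ← the trout population decline.
A separate upstream branch: the mayfly population surge ← the crayfish population decline ← the frog bloom ← the zooplankton recruitment failure ← the frog die-off.
Each of those chain origins has no stated cause.

the frog die-off, the trout population decline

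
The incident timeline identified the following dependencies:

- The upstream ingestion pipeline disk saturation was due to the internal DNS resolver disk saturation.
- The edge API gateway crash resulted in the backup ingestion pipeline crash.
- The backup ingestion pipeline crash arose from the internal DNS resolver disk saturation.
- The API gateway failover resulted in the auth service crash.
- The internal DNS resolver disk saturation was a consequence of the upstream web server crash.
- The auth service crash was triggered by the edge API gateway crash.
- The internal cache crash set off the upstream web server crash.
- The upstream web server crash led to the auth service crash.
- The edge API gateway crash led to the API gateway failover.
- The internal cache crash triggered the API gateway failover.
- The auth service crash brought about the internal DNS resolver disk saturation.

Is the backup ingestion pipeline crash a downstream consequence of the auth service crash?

Yes

There is a causal chain: the auth service crash → the internal DNS resolver disk saturation → the backup ingestion pipeline crash.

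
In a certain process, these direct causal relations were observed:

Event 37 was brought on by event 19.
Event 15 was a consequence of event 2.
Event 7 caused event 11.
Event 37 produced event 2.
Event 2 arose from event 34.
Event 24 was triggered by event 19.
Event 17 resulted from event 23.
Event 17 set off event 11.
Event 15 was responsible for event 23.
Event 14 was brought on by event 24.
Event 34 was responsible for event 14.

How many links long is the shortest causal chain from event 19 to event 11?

Shortest chain: event 19 → event 37 → event 2 → event 15 → event 23 → event 17 → event 11.

6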